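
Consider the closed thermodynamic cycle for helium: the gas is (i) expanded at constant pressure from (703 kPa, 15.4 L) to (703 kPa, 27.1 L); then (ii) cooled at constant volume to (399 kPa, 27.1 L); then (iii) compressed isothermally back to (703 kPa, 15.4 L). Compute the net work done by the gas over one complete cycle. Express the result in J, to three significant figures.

Leg (i): W = PΔV = (703)(27.1 − 15.4) = 8225 J.
Leg (ii): W = 0.
Leg (iii): W = PᵢVᵢ ln(V_f/Vᵢ) = (10813) ln(15.4/27.1) = -6111 J.
W_net = 8225 − 6111 = 2114 J.

W_net ≈ 2110 J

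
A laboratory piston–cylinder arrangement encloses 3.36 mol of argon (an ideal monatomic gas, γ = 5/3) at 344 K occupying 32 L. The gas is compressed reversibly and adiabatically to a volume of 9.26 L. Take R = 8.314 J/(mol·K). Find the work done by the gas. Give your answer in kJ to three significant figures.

Adiabatic: TV^(γ−1) = const with γ = 5/3.
T₂ = T₁ (V₁/V₂)^(γ−1) = 344 × (32/9.26)^0.667 = 344 × 2.286 = 786.3 K.
W_by = nCᵥ(T₁ − T₂) = (3.36)(12.47)(344 − 786.3) = -18533 J.

W ≈ -18.5 kJ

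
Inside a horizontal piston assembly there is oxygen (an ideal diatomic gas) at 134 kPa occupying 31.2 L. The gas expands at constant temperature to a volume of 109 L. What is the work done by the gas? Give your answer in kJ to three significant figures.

W ≈ 5.23 kJ

Isothermal: W = nRT ln(V₂/V₁) = P₁V₁ ln(V₂/V₁).
P₁V₁ = (134 kPa)(31.2 L) = 4181 J.
W = 4181 × ln(109/31.2) = 4181 × 1.251
W_by_gas = 5230 J.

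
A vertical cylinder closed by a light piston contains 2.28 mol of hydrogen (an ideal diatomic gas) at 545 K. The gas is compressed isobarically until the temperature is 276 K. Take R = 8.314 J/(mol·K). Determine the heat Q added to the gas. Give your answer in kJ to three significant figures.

Q ≈ -17.8 kJ

Isobaric: W = nRΔT = (2.28)(8.314)(-269) = -5099 J.
ΔU = nCᵥΔT with Cᵥ = 5R/2: ΔU = (2.28)(20.79)(-269) = -12748 J.
Q = ΔU + W = -12748 − 5099 = -17847 J.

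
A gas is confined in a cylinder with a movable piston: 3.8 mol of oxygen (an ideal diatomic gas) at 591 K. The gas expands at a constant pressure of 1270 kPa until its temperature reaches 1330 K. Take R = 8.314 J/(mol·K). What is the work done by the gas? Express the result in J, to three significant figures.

Isobaric: W = P ΔV = nR ΔT.
W = (3.8)(8.314)(1330 − 591) = 23347 J.

W ≈ 23300 J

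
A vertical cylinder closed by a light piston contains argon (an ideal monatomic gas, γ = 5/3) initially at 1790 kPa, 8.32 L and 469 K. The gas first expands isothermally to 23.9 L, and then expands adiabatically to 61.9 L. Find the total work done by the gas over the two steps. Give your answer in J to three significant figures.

Step 1 (isothermal): W = P₁V₁ ln(V₂/V₁) = (14893) ln(23.9/8.32) = 15715 J.
After step 1: P = 623.1 kPa, V = 23.9 L, T = 469 K.
Step 2 (adiabatic): W = (P₁V₁ − P₂V₂)/(γ−1) = (14893 − 7897)/0.667 = 10494 J.
W_total = 15715 + 10494 = 26209 J.

W_total ≈ 26200 J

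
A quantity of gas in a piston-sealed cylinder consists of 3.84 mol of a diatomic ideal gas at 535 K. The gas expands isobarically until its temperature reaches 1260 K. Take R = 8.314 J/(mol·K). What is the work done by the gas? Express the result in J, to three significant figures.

W ≈ 23100 J

Isobaric: W = P ΔV = nR ΔT.
W = (3.84)(8.314)(1260 − 535) = 23146 J.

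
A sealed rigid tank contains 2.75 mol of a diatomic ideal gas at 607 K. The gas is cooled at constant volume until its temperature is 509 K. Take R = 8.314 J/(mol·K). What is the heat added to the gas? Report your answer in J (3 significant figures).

Q ≈ -5600 J

Constant volume ⇒ W = 0, so Q = ΔU = nCᵥΔT with Cᵥ = 5R/2 = 20.79 J/(mol·K).
ΔU = (2.75)(20.79)(509 − 607) = -5602 J.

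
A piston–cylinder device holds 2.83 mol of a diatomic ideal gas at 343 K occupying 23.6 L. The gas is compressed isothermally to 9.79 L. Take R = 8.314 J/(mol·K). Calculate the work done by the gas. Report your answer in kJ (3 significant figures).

W ≈ -7.10 kJ

Isothermal: W = nRT ln(V₂/V₁).
W = (2.83)(8.314)(343) × ln(9.79/23.6)
  = 8070 × -0.8799
W_by_gas = -7101 J.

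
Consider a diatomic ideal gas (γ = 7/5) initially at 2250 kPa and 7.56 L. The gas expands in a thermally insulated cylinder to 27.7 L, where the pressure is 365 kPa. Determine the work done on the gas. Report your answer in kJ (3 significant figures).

Adiabatic: W = (P₁V₁ − P₂V₂)/(γ − 1) with γ = 7/5.
P₁V₁ = 17010 J, P₂V₂ = 10110 J.
W = (17010 − 10110) / 0.4 = 17249 J.
Work on gas = −W_by = -17249 J.

W ≈ -17.2 kJ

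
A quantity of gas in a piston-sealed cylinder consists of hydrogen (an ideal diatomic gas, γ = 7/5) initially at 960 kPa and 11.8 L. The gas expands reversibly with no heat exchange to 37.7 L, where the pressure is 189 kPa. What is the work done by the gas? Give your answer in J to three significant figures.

Adiabatic: W = (P₁V₁ − P₂V₂)/(γ − 1) with γ = 7/5.
P₁V₁ = 11328 J, P₂V₂ = 7125 J.
W = (11328 − 7125) / 0.4 = 10507 J.

W ≈ 10500 J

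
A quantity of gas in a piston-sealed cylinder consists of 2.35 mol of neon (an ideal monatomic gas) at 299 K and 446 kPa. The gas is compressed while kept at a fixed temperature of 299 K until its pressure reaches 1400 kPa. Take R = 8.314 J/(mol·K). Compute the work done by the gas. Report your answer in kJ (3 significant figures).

W ≈ -6.68 kJ

Isothermal process: W = nRT ln(V₂/V₁) = nRT ln(P₁/P₂).
W = (2.35)(8.314)(299) × ln(446/1400)
  = 5842 × ln(0.3186) = 5842 × -1.144
W_by_gas = -6683 J.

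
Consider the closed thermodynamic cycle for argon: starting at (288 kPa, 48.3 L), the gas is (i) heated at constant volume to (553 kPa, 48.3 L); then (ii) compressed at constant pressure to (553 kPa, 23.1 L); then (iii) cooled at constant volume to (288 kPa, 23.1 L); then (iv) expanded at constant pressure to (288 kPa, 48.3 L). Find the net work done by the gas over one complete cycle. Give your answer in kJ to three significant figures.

Constant-volume legs do no work.
W(ii) = (553)(23.1 − 48.3) = -13936 J; W(iv) = (288)(48.3 − 23.1) = 7258 J.
W_net = -13936 + 7258 = -6678 J (the counter-clockwise enclosed area).

W_net ≈ -6.68 kJ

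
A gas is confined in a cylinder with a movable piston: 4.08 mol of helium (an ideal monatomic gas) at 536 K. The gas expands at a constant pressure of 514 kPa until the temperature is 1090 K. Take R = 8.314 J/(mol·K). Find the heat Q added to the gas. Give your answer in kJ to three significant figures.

Isobaric: W = nRΔT = (4.08)(8.314)(554) = 18792 J.
ΔU = nCᵥΔT with Cᵥ = 3R/2: ΔU = (4.08)(12.47)(554) = 28188 J.
Q = ΔU + W = 28188 + 18792 = 46981 J.

Q ≈ 47.0 kJ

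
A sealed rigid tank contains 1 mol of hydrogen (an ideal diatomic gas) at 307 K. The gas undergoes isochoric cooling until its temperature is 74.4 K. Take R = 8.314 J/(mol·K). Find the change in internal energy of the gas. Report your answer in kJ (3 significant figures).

Constant volume ⇒ W = 0, so Q = ΔU = nCᵥΔT with Cᵥ = 5R/2 = 20.79 J/(mol·K).
ΔU = (1)(20.79)(74.4 − 307) = -4835 J.

ΔU ≈ -4.83 kJ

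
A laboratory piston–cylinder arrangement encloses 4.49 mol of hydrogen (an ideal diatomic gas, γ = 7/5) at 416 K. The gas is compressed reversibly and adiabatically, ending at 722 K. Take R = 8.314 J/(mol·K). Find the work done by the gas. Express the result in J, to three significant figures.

Adiabatic ⇒ Q = 0, so W_by = −ΔU = nCᵥ(T₁ − T₂).
Cᵥ = 5R/2 = 20.79 J/(mol·K).
W = (4.49)(20.79)(416 − 722) = -28557 J.

W ≈ -28600 J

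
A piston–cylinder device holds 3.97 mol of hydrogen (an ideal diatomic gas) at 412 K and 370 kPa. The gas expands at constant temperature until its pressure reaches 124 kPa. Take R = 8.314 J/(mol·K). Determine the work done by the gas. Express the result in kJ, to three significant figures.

W ≈ 14.9 kJ

Isothermal process: W = nRT ln(V₂/V₁) = nRT ln(P₁/P₂).
W = (3.97)(8.314)(412) × ln(370/124)
  = 13599 × ln(2.984) = 13599 × 1.093
W_by_gas = 14866 J.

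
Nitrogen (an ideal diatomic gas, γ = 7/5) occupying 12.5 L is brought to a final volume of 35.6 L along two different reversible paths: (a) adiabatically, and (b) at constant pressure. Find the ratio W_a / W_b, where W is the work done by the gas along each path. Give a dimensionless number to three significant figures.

Path (a) adiabatic: W = P₁V₁(1 − (V₁/V₂)^(γ−1))/(γ−1) → W_a/(P₁V₁) = 0.8552.
Path (b) isobaric: W = P₁(V₂ − V₁) → W_b/(P₁V₁) = 1.848.
W_a / W_b = 0.8552 / 1.848 = 0.4627.

W_a / W_b ≈ 0.463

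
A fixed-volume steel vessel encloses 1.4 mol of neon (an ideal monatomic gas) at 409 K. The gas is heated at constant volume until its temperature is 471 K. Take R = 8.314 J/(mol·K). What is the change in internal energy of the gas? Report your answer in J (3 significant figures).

ΔU ≈ 1080 J

Constant volume ⇒ W = 0, so Q = ΔU = nCᵥΔT with Cᵥ = 3R/2 = 12.47 J/(mol·K).
ΔU = (1.4)(12.47)(471 − 409) = 1082 J.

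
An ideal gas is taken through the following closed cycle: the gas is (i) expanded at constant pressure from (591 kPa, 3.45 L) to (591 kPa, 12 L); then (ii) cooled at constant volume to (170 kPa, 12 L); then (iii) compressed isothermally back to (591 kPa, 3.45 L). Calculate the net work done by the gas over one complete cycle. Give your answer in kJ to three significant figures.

Leg (i): W = PΔV = (591)(12 − 3.45) = 5053 J.
Leg (ii): W = 0.
Leg (iii): W = PᵢVᵢ ln(V_f/Vᵢ) = (2040) ln(3.45/12) = -2543 J.
W_net = 5053 − 2543 = 2510 J.

W_net ≈ 2.51 kJ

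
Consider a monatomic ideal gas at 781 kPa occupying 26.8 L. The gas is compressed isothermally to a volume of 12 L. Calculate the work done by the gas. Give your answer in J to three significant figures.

Isothermal: W = nRT ln(V₂/V₁) = P₁V₁ ln(V₂/V₁).
P₁V₁ = (781 kPa)(26.8 L) = 20931 J.
W = 20931 × ln(12/26.8) = 20931 × -0.8035
W_by_gas = -16818 J.

W ≈ -16800 J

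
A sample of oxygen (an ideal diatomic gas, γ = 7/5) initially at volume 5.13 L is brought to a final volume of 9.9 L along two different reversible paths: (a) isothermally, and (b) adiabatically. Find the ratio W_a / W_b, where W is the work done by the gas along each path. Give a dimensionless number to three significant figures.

W_a / W_b ≈ 1.14

Path (a) isothermal: W = P₁V₁ ln(V₂/V₁) → W_a/(P₁V₁) = 0.6574.
Path (b) adiabatic: W = P₁V₁(1 − (V₁/V₂)^(γ−1))/(γ−1) → W_b/(P₁V₁) = 0.5781.
W_a / W_b = 0.6574 / 0.5781 = 1.137.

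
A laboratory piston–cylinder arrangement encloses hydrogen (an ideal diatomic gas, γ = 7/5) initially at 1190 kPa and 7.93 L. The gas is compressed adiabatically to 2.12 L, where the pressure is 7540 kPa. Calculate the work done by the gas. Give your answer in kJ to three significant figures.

Adiabatic: W = (P₁V₁ − P₂V₂)/(γ − 1) with γ = 7/5.
P₁V₁ = 9437 J, P₂V₂ = 15985 J.
W = (9437 − 15985) / 0.4 = -16370 J.

W ≈ -16.4 kJ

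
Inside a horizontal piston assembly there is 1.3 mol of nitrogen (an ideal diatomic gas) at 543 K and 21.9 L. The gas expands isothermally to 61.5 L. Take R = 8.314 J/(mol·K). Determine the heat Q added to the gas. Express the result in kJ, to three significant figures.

Isothermal ⇒ ΔU = 0, so Q = W = nRT ln(V₂/V₁).
Q = (1.3)(8.314)(543) ln(61.5/21.9) = 5869 × 1.033 = 6060 J.

Q ≈ 6.06 kJ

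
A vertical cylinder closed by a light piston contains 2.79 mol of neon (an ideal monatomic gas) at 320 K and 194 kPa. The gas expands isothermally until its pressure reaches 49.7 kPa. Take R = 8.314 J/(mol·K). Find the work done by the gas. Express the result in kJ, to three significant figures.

Isothermal process: W = nRT ln(V₂/V₁) = nRT ln(P₁/P₂).
W = (2.79)(8.314)(320) × ln(194/49.7)
  = 7423 × ln(3.903) = 7423 × 1.362
W_by_gas = 10109 J.

W ≈ 10.1 kJ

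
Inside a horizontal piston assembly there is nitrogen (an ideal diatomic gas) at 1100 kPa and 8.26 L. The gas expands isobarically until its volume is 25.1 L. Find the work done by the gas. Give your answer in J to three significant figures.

W ≈ 18500 J

Isobaric: W = P ΔV.
W = (1100 kPa)(25.1 − 8.26 L) = (1100)(16.84) = 18524 J.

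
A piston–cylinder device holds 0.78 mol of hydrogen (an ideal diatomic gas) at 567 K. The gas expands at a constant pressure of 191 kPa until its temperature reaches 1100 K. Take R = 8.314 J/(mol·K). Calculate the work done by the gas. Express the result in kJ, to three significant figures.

Isobaric: W = P ΔV = nR ΔT.
W = (0.78)(8.314)(1100 − 567) = 3456 J.

W ≈ 3.46 kJ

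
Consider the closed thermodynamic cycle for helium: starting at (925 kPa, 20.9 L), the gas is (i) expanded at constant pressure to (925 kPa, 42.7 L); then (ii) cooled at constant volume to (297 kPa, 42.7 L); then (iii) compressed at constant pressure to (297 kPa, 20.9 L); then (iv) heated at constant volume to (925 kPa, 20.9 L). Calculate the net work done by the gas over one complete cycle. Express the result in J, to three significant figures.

Constant-volume legs do no work.
W(i) = (925)(42.7 − 20.9) = 20165 J; W(iii) = (297)(20.9 − 42.7) = -6475 J.
W_net = 20165 − 6475 = 13690 J (the clockwise enclosed area).

W_net ≈ 13700 J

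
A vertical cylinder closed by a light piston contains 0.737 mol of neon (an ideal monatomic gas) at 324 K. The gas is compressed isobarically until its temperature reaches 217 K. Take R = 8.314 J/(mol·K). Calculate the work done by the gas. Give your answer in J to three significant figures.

Isobaric: W = P ΔV = nR ΔT.
W = (0.737)(8.314)(217 − 324) = -655.6 J.

W ≈ -656 J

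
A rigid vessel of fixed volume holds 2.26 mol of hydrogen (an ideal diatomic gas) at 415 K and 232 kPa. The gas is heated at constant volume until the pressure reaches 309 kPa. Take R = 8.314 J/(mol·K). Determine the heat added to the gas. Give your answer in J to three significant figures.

Constant volume ⇒ W = 0, so Q = ΔU = nCᵥΔT with Cᵥ = 5R/2 = 20.79 J/(mol·K).
At constant V, T₂/T₁ = P₂/P₁ ⇒ ΔT = T₁(P₂/P₁ − 1) = 415·(309/232 − 1) = 137.7 K.
ΔU = (2.26)(20.79)(137.7) = 6470 J.

Q ≈ 6470 J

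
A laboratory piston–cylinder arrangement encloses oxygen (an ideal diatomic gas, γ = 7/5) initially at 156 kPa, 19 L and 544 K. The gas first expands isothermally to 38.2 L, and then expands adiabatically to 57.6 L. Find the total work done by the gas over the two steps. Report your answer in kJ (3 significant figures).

W_total ≈ 3.19 kJ

Step 1 (isothermal): W = P₁V₁ ln(V₂/V₁) = (2964) ln(38.2/19) = 2070 J.
After step 1: P = 77.59 kPa, V = 38.2 L, T = 544 K.
Step 2 (adiabatic): W = (P₁V₁ − P₂V₂)/(γ−1) = (2964 − 2515)/0.4 = 1123 J.
W_total = 2070 + 1123 = 3193 J.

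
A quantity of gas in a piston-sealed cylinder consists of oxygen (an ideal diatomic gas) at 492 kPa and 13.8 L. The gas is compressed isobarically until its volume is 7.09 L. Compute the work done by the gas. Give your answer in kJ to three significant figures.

Isobaric: W = P ΔV.
W = (492 kPa)(7.09 − 13.8 L) = (492)(-6.71) = -3301 J.

W ≈ -3.30 kJ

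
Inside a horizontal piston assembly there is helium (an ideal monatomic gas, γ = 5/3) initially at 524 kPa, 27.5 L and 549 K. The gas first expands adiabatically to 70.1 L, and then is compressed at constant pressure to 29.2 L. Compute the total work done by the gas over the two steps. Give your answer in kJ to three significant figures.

W_total ≈ 5.53 kJ

Step 1 (adiabatic): W = (P₁V₁ − P₂V₂)/(γ−1) = (14410 − 7722)/0.667 = 10032 J.
After step 1: P = 110.2 kPa, V = 70.1 L, T = 294.2 K.
Step 2 (isobaric): W = PΔV = (110.2 kPa)(29.2 − 70.1 L) = -4506 J.
W_total = 10032 − 4506 = 5526 J.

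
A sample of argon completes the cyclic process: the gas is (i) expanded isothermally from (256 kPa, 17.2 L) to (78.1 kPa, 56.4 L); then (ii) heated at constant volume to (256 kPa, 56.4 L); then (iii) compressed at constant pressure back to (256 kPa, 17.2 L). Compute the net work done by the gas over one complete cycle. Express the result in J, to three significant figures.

Leg (i): W = PᵢVᵢ ln(V_f/Vᵢ) = (4403) ln(56.4/17.2) = 5229 J.
Leg (ii): W = 0.
Leg (iii): W = PΔV = (256)(17.2 − 56.4) = -10035 J.
W_net = 5229 − 10035 = -4806 J.

W_net ≈ -4810 J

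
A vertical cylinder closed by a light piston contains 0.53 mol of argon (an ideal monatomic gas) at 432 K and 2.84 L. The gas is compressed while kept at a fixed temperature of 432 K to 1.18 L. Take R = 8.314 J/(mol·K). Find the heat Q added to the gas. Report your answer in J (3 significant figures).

Isothermal ⇒ ΔU = 0, so Q = W = nRT ln(V₂/V₁).
Q = (0.53)(8.314)(432) ln(1.18/2.84) = 1904 × -0.8783 = -1672 J.

Q ≈ -1670 J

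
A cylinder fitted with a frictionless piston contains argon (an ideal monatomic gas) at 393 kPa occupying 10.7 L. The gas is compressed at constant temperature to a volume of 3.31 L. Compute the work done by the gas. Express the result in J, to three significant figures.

W ≈ -4930 J

Isothermal: W = nRT ln(V₂/V₁) = P₁V₁ ln(V₂/V₁).
P₁V₁ = (393 kPa)(10.7 L) = 4205 J.
W = 4205 × ln(3.31/10.7) = 4205 × -1.173
W_by_gas = -4934 J.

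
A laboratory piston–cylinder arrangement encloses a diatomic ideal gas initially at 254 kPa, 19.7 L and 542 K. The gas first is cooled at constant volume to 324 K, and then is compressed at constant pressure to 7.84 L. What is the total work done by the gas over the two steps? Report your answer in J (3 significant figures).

W_total ≈ -1800 J

Step 1 (isochoric): W = 0 (constant volume).
After step 1: P = 151.8 kPa (V unchanged).
Step 2 (isobaric): W = PΔV = (151.8 kPa)(7.84 − 19.7 L) = -1801 J.
W_total = 0 − 1801 = -1801 J.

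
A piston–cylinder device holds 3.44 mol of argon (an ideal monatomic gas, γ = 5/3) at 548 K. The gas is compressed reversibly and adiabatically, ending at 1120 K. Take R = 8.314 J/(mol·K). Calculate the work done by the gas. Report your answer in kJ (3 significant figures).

W ≈ -24.5 kJ

Adiabatic ⇒ Q = 0, so W_by = −ΔU = nCᵥ(T₁ − T₂).
Cᵥ = 3R/2 = 12.47 J/(mol·K).
W = (3.44)(12.47)(548 − 1120) = -24539 J.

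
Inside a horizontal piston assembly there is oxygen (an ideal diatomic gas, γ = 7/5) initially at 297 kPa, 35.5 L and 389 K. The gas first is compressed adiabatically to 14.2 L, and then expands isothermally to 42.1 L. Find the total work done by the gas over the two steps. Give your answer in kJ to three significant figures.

W_total ≈ 4.86 kJ

Step 1 (adiabatic): W = (P₁V₁ − P₂V₂)/(γ−1) = (10544 − 15211)/0.4 = -11669 J.
After step 1: P = 1071 kPa, V = 14.2 L, T = 561.2 K.
Step 2 (isothermal): W = P₁V₁ ln(V₂/V₁) = (15211) ln(42.1/14.2) = 16532 J.
W_total = -11669 + 16532 = 4863 J.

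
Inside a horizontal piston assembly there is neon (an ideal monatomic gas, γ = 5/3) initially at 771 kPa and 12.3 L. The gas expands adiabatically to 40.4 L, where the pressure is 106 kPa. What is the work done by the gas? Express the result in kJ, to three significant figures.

Adiabatic: W = (P₁V₁ − P₂V₂)/(γ − 1) with γ = 5/3.
P₁V₁ = 9483 J, P₂V₂ = 4282 J.
W = (9483 − 4282) / 0.6667 = 7801 J.

W ≈ 7.80 kJ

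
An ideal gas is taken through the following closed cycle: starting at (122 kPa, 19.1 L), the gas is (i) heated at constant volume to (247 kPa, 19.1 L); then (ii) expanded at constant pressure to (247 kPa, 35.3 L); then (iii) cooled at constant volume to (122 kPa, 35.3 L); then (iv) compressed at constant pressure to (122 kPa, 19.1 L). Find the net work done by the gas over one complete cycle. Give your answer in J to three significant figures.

Constant-volume legs do no work.
W(ii) = (247)(35.3 − 19.1) = 4001 J; W(iv) = (122)(19.1 − 35.3) = -1976 J.
W_net = 4001 − 1976 = 2025 J (the clockwise enclosed area).

W_net ≈ 2020 J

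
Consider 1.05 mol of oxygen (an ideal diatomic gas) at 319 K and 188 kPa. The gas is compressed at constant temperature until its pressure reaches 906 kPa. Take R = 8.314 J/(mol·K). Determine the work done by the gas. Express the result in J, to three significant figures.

W ≈ -4380 J

Isothermal process: W = nRT ln(V₂/V₁) = nRT ln(P₁/P₂).
W = (1.05)(8.314)(319) × ln(188/906)
  = 2785 × ln(0.2075) = 2785 × -1.573
W_by_gas = -4379 J.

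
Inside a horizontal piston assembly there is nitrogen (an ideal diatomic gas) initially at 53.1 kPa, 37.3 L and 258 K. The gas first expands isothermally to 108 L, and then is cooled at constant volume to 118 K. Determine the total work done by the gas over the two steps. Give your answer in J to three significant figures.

W_total ≈ 2110 J

Step 1 (isothermal): W = P₁V₁ ln(V₂/V₁) = (1981) ln(108/37.3) = 2106 J.
Step 2 (isochoric): W = 0 (constant volume).
W_total = 2106 + 0 = 2106 J.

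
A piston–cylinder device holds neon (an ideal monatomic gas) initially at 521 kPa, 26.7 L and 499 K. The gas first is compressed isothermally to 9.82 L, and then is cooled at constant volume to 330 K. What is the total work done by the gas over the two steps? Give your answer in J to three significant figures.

Step 1 (isothermal): W = P₁V₁ ln(V₂/V₁) = (13911) ln(9.82/26.7) = -13914 J.
Step 2 (isochoric): W = 0 (constant volume).
W_total = -13914 + 0 = -13914 J.

W_total ≈ -13900 J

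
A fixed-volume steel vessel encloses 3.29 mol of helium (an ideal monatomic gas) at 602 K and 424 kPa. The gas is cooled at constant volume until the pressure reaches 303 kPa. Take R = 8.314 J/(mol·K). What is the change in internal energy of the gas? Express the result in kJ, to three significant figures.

ΔU ≈ -7.05 kJ

Constant volume ⇒ W = 0, so Q = ΔU = nCᵥΔT with Cᵥ = 3R/2 = 12.47 J/(mol·K).
At constant V, T₂/T₁ = P₂/P₁ ⇒ ΔT = T₁(P₂/P₁ − 1) = 602·(303/424 − 1) = -171.8 K.
ΔU = (3.29)(12.47)(-171.8) = -7049 J.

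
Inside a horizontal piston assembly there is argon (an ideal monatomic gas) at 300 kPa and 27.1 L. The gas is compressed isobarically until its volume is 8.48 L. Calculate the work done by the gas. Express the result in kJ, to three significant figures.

W ≈ -5.59 kJ

Isobaric: W = P ΔV.
W = (300 kPa)(8.48 − 27.1 L) = (300)(-18.62) = -5586 J.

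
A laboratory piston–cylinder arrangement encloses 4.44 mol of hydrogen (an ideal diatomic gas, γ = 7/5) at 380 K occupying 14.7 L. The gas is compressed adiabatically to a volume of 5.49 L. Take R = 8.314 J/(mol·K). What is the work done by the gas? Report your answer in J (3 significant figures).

W ≈ -16900 J

Adiabatic: TV^(γ−1) = const with γ = 7/5.
T₂ = T₁ (V₁/V₂)^(γ−1) = 380 × (14.7/5.49)^0.4 = 380 × 1.483 = 563.5 K.
W_by = nCᵥ(T₁ − T₂) = (4.44)(20.79)(380 − 563.5) = -16933 J.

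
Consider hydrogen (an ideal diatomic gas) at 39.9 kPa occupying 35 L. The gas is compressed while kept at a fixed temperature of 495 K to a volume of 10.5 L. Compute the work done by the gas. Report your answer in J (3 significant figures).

W ≈ -1680 J

Isothermal: W = nRT ln(V₂/V₁) = P₁V₁ ln(V₂/V₁).
P₁V₁ = (39.9 kPa)(35 L) = 1396 J.
W = 1396 × ln(10.5/35) = 1396 × -1.204
W_by_gas = -1681 J.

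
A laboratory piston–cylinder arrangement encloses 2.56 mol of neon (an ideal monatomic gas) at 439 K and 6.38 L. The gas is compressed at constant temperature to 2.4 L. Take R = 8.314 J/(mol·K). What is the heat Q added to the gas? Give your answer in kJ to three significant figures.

Isothermal ⇒ ΔU = 0, so Q = W = nRT ln(V₂/V₁).
Q = (2.56)(8.314)(439) ln(2.4/6.38) = 9344 × -0.9777 = -9135 J.

Q ≈ -9.14 kJ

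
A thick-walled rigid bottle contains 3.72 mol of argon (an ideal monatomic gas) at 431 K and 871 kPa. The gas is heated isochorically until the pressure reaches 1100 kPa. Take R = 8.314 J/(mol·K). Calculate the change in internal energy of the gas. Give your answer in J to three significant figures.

Constant volume ⇒ W = 0, so Q = ΔU = nCᵥΔT with Cᵥ = 3R/2 = 12.47 J/(mol·K).
At constant V, T₂/T₁ = P₂/P₁ ⇒ ΔT = T₁(P₂/P₁ − 1) = 431·(1100/871 − 1) = 113.3 K.
ΔU = (3.72)(12.47)(113.3) = 5257 J.

ΔU ≈ 5260 J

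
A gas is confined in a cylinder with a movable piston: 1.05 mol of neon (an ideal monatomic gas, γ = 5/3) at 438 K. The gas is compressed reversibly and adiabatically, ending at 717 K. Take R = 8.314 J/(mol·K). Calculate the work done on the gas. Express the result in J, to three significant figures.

W ≈ 3650 J

Adiabatic ⇒ Q = 0, so W_by = −ΔU = nCᵥ(T₁ − T₂).
Cᵥ = 3R/2 = 12.47 J/(mol·K).
W = (1.05)(12.47)(438 − 717) = -3653 J.
Work on gas = −W_by = 3653 J.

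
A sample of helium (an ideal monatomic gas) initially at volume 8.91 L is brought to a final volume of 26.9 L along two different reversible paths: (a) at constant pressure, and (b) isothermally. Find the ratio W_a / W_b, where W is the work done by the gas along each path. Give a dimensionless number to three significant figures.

W_a / W_b ≈ 1.83

Path (a) isobaric: W = P₁(V₂ − V₁) → W_a/(P₁V₁) = 2.019.
Path (b) isothermal: W = P₁V₁ ln(V₂/V₁) → W_b/(P₁V₁) = 1.105.
W_a / W_b = 2.019 / 1.105 = 1.827.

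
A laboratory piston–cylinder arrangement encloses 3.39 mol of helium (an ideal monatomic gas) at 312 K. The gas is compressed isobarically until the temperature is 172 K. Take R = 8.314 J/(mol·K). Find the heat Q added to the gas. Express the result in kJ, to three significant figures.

Isobaric: W = nRΔT = (3.39)(8.314)(-140) = -3946 J.
ΔU = nCᵥΔT with Cᵥ = 3R/2: ΔU = (3.39)(12.47)(-140) = -5919 J.
Q = ΔU + W = -5919 − 3946 = -9865 J.

Q ≈ -9.86 kJ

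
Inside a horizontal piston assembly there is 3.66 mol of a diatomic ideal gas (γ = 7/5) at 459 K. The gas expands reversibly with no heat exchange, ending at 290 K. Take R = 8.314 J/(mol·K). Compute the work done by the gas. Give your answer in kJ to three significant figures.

Adiabatic ⇒ Q = 0, so W_by = −ΔU = nCᵥ(T₁ − T₂).
Cᵥ = 5R/2 = 20.79 J/(mol·K).
W = (3.66)(20.79)(459 − 290) = 12856 J.

W ≈ 12.9 kJ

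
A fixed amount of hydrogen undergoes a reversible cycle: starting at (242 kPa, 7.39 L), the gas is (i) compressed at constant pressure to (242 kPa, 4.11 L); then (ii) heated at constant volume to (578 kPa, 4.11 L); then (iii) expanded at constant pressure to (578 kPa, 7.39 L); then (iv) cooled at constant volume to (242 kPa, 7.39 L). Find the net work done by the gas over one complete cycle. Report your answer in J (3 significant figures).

W_net ≈ 1100 J

Constant-volume legs do no work.
W(i) = (242)(4.11 − 7.39) = -793.8 J; W(iii) = (578)(7.39 − 4.11) = 1896 J.
W_net = -793.8 + 1896 = 1102 J (the clockwise enclosed area).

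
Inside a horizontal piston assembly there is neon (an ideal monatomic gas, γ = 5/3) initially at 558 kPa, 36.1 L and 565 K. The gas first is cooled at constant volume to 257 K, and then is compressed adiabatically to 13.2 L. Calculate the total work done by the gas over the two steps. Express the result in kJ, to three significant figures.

Step 1 (isochoric): W = 0 (constant volume).
After step 1: P = 253.8 kPa (V unchanged).
Step 2 (adiabatic): W = (P₁V₁ − P₂V₂)/(γ−1) = (9163 − 17919)/0.667 = -13134 J.
W_total = 0 − 13134 = -13134 J.

W_total ≈ -13.1 kJ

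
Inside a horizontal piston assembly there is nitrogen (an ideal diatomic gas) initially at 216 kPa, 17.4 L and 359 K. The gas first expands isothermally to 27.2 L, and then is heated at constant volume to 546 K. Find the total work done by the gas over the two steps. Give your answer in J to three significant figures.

Step 1 (isothermal): W = P₁V₁ ln(V₂/V₁) = (3758) ln(27.2/17.4) = 1679 J.
Step 2 (isochoric): W = 0 (constant volume).
W_total = 1679 + 0 = 1679 J.

W_total ≈ 1680 J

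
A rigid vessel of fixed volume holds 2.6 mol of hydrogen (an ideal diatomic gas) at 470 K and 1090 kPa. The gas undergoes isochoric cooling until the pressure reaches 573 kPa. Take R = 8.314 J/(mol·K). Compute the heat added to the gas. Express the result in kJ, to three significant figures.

Q ≈ -12.0 kJ

Constant volume ⇒ W = 0, so Q = ΔU = nCᵥΔT with Cᵥ = 5R/2 = 20.79 J/(mol·K).
At constant V, T₂/T₁ = P₂/P₁ ⇒ ΔT = T₁(P₂/P₁ − 1) = 470·(573/1090 − 1) = -222.9 K.
ΔU = (2.6)(20.79)(-222.9) = -12047 J.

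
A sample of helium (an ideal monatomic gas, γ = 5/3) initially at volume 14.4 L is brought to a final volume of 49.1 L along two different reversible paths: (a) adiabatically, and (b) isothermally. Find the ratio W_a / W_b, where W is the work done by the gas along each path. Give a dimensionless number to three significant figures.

W_a / W_b ≈ 0.683

Path (a) adiabatic: W = P₁V₁(1 − (V₁/V₂)^(γ−1))/(γ−1) → W_a/(P₁V₁) = 0.8379.
Path (b) isothermal: W = P₁V₁ ln(V₂/V₁) → W_b/(P₁V₁) = 1.227.
W_a / W_b = 0.8379 / 1.227 = 0.6831.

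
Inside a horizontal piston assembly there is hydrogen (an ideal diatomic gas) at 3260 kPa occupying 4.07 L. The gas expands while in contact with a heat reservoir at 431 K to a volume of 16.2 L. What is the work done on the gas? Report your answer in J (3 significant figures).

Isothermal: W = nRT ln(V₂/V₁) = P₁V₁ ln(V₂/V₁).
P₁V₁ = (3260 kPa)(4.07 L) = 13268 J.
W = 13268 × ln(16.2/4.07) = 13268 × 1.381
W_by_gas = 18328 J; work on gas = −W_by = -18328 J.

W ≈ -18300 J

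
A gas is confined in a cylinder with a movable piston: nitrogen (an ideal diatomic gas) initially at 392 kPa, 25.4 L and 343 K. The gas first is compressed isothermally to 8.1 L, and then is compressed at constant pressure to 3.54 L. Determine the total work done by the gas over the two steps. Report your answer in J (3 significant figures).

W_total ≈ -17000 J

Step 1 (isothermal): W = P₁V₁ ln(V₂/V₁) = (9957) ln(8.1/25.4) = -11379 J.
After step 1: P = 1229 kPa, V = 8.1 L, T = 343 K.
Step 2 (isobaric): W = PΔV = (1229 kPa)(3.54 − 8.1 L) = -5605 J.
W_total = -11379 − 5605 = -16985 J.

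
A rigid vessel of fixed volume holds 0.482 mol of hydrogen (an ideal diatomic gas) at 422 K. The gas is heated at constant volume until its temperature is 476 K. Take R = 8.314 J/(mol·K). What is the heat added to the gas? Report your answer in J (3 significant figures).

Q ≈ 541 J

Constant volume ⇒ W = 0, so Q = ΔU = nCᵥΔT with Cᵥ = 5R/2 = 20.79 J/(mol·K).
ΔU = (0.482)(20.79)(476 − 422) = 541 J.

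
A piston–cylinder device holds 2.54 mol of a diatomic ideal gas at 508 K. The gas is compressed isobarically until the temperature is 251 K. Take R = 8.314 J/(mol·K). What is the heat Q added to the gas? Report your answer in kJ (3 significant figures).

Q ≈ -19.0 kJ

Isobaric: W = nRΔT = (2.54)(8.314)(-257) = -5427 J.
ΔU = nCᵥΔT with Cᵥ = 5R/2: ΔU = (2.54)(20.79)(-257) = -13568 J.
Q = ΔU + W = -13568 − 5427 = -18995 J.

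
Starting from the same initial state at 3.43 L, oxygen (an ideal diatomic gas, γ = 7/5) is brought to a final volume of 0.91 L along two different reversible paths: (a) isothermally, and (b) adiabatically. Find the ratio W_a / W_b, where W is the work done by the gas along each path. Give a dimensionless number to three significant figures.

W_a / W_b ≈ 0.758

Path (a) isothermal: W = P₁V₁ ln(V₂/V₁) → W_a/(P₁V₁) = -1.327.
Path (b) adiabatic: W = P₁V₁(1 − (V₁/V₂)^(γ−1))/(γ−1) → W_b/(P₁V₁) = -1.751.
W_a / W_b = -1.327 / -1.751 = 0.758.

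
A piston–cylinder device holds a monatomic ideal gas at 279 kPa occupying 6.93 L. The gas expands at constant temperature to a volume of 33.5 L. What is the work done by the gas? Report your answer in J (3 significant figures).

Isothermal: W = nRT ln(V₂/V₁) = P₁V₁ ln(V₂/V₁).
P₁V₁ = (279 kPa)(6.93 L) = 1933 J.
W = 1933 × ln(33.5/6.93) = 1933 × 1.576
W_by_gas = 3047 J.

W ≈ 3050 J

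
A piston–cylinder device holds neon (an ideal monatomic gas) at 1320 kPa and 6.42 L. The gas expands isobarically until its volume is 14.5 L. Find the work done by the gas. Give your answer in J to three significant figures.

W ≈ 10700 J

Isobaric: W = P ΔV.
W = (1320 kPa)(14.5 − 6.42 L) = (1320)(8.08) = 10666 J.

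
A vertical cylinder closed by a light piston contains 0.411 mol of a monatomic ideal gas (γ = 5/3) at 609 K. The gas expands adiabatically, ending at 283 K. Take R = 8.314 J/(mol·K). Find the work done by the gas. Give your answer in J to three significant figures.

Adiabatic ⇒ Q = 0, so W_by = −ΔU = nCᵥ(T₁ − T₂).
Cᵥ = 3R/2 = 12.47 J/(mol·K).
W = (0.411)(12.47)(609 − 283) = 1671 J.

W ≈ 1670 J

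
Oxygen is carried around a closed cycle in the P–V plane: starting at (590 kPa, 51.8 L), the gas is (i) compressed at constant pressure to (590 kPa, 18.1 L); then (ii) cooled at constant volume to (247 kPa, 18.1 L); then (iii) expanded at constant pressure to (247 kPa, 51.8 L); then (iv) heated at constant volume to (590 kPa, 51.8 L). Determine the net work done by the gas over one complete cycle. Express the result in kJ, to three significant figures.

Constant-volume legs do no work.
W(i) = (590)(18.1 − 51.8) = -19883 J; W(iii) = (247)(51.8 − 18.1) = 8324 J.
W_net = -19883 + 8324 = -11559 J (the counter-clockwise enclosed area).

W_net ≈ -11.6 kJ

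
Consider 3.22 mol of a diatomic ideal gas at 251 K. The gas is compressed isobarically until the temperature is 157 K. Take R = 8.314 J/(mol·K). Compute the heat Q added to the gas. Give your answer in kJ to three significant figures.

Q ≈ -8.81 kJ

Isobaric: W = nRΔT = (3.22)(8.314)(-94) = -2516 J.
ΔU = nCᵥΔT with Cᵥ = 5R/2: ΔU = (3.22)(20.79)(-94) = -6291 J.
Q = ΔU + W = -6291 − 2516 = -8808 J.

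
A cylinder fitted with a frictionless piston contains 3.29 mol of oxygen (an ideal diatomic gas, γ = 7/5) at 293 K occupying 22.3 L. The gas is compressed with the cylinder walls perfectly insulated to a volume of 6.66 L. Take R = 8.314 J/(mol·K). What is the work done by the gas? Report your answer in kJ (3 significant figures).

W ≈ -12.5 kJ

Adiabatic: TV^(γ−1) = const with γ = 7/5.
T₂ = T₁ (V₁/V₂)^(γ−1) = 293 × (22.3/6.66)^0.4 = 293 × 1.622 = 475.1 K.
W_by = nCᵥ(T₁ − T₂) = (3.29)(20.79)(293 − 475.1) = -12454 J.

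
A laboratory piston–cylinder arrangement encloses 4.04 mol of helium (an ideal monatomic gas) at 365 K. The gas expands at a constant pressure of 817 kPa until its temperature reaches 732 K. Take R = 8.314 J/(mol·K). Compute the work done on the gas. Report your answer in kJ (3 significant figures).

W ≈ -12.3 kJ

Isobaric: W = P ΔV = nR ΔT.
W = (4.04)(8.314)(732 − 365) = 12327 J.
Work on gas = −W_by = -12327 J.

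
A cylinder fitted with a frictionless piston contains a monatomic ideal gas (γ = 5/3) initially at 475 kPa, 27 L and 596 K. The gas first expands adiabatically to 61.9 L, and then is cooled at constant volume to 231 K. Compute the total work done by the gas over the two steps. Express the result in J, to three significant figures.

W_total ≈ 8170 J

Step 1 (adiabatic): W = (P₁V₁ − P₂V₂)/(γ−1) = (12825 − 7376)/0.667 = 8173 J.
Step 2 (isochoric): W = 0 (constant volume).
W_total = 8173 + 0 = 8173 J.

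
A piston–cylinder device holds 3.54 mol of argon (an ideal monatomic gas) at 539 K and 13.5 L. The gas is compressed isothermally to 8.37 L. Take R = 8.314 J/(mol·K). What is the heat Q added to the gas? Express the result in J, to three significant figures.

Isothermal ⇒ ΔU = 0, so Q = W = nRT ln(V₂/V₁).
Q = (3.54)(8.314)(539) ln(8.37/13.5) = 15864 × -0.478 = -7583 J.

Q ≈ -7580 J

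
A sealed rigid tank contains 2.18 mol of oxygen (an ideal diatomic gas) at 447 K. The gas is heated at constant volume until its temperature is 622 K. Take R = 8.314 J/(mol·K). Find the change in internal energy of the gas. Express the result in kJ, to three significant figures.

Constant volume ⇒ W = 0, so Q = ΔU = nCᵥΔT with Cᵥ = 5R/2 = 20.79 J/(mol·K).
ΔU = (2.18)(20.79)(622 − 447) = 7929 J.

ΔU ≈ 7.93 kJ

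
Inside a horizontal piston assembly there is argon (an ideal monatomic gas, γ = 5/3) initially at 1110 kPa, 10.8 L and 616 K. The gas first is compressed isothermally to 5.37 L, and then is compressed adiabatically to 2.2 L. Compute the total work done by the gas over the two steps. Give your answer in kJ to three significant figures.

W_total ≈ -23.0 kJ

Step 1 (isothermal): W = P₁V₁ ln(V₂/V₁) = (11988) ln(5.37/10.8) = -8376 J.
After step 1: P = 2232 kPa, V = 5.37 L, T = 616 K.
Step 2 (adiabatic): W = (P₁V₁ − P₂V₂)/(γ−1) = (11988 − 21733)/0.667 = -14617 J.
W_total = -8376 − 14617 = -22993 J.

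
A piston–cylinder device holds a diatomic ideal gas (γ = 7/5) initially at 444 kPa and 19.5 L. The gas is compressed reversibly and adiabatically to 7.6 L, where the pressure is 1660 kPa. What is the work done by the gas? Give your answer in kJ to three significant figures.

W ≈ -9.90 kJ

Adiabatic: W = (P₁V₁ − P₂V₂)/(γ − 1) with γ = 7/5.
P₁V₁ = 8658 J, P₂V₂ = 12616 J.
W = (8658 − 12616) / 0.4 = -9895 J.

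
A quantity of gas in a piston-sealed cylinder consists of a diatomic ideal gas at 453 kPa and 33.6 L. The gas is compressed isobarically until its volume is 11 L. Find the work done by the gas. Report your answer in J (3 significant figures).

W ≈ -10200 J

Isobaric: W = P ΔV.
W = (453 kPa)(11 − 33.6 L) = (453)(-22.6) = -10238 J.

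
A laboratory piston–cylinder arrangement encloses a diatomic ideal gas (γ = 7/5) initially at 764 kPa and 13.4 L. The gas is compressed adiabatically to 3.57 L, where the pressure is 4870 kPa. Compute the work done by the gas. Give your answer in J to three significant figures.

W ≈ -17900 J

Adiabatic: W = (P₁V₁ − P₂V₂)/(γ − 1) with γ = 7/5.
P₁V₁ = 10238 J, P₂V₂ = 17386 J.
W = (10238 − 17386) / 0.4 = -17871 J.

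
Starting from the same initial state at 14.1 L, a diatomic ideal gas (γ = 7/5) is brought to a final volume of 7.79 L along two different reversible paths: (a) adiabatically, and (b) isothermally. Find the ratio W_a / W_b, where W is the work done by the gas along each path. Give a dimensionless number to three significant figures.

W_a / W_b ≈ 1.13

Path (a) adiabatic: W = P₁V₁(1 − (V₁/V₂)^(γ−1))/(γ−1) → W_a/(P₁V₁) = -0.6697.
Path (b) isothermal: W = P₁V₁ ln(V₂/V₁) → W_b/(P₁V₁) = -0.5933.
W_a / W_b = -0.6697 / -0.5933 = 1.129.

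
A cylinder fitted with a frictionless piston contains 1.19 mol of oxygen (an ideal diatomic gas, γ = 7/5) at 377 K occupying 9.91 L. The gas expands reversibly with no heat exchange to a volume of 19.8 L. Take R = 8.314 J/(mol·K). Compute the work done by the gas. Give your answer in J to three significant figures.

W ≈ 2260 J

Adiabatic: TV^(γ−1) = const with γ = 7/5.
T₂ = T₁ (V₁/V₂)^(γ−1) = 377 × (9.91/19.8)^0.4 = 377 × 0.7582 = 285.8 K.
W_by = nCᵥ(T₁ − T₂) = (1.19)(20.79)(377 − 285.8) = 2255 J.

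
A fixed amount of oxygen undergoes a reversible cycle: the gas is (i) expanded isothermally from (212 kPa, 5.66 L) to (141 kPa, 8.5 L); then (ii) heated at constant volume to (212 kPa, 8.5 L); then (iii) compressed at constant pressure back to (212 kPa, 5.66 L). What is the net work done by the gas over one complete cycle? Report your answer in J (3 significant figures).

W_net ≈ -114 J

Leg (i): W = PᵢVᵢ ln(V_f/Vᵢ) = (1200) ln(8.5/5.66) = 487.9 J.
Leg (ii): W = 0.
Leg (iii): W = PΔV = (212)(5.66 − 8.5) = -602.1 J.
W_net = 487.9 − 602.1 = -114.1 J.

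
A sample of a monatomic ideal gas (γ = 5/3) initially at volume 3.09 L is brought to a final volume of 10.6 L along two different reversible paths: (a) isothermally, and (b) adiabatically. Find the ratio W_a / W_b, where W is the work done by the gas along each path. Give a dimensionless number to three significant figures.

W_a / W_b ≈ 1.47

Path (a) isothermal: W = P₁V₁ ln(V₂/V₁) → W_a/(P₁V₁) = 1.233.
Path (b) adiabatic: W = P₁V₁(1 − (V₁/V₂)^(γ−1))/(γ−1) → W_b/(P₁V₁) = 0.8405.
W_a / W_b = 1.233 / 0.8405 = 1.467.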